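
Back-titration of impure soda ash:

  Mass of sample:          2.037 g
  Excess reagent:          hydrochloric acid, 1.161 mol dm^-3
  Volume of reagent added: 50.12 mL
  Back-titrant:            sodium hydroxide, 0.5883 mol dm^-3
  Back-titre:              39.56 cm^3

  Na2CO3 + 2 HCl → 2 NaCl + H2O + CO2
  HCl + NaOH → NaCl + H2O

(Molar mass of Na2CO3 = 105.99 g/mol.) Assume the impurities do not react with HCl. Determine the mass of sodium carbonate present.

n(HCl) added = 0.05012 × 1.161 = 0.05819 mol
n(NaOH) used in back-titration = 0.03956 × 0.5883 = 0.02327 mol
n(HCl) left over = 0.02327 mol (1:1 ratio)
n(HCl) consumed by analyte = 0.05819 − 0.02327 = 0.03492 mol
From the 1:2 ratio, n(Na2CO3) = 1/2 × 0.03492 = 0.01746 mol
mass of Na2CO3 = 0.01746 × 105.99 = 1.850 g

1.850 g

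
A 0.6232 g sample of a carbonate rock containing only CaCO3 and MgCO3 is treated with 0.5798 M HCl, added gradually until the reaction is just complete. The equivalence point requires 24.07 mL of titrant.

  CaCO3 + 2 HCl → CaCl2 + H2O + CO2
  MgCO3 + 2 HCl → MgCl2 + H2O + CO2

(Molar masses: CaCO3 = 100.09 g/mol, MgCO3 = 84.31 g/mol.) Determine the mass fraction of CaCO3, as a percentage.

35.51 %

n(HCl) = 0.02407 × 0.5798 = 0.01396 mol
Let x = n(CaCO3), y = n(MgCO3).
Titrant: 2x + 2y = 0.01396;  mass: 100.09x + 84.31y = 0.6232
Solving, x = 2.211 × 10^-3 mol, y = 4.767 × 10^-3 mol
mass of CaCO3 = 2.211 × 10^-3 × 100.09 = 0.2213 g
% CaCO3 = 0.2213 / 0.6232 × 100 = 35.51 %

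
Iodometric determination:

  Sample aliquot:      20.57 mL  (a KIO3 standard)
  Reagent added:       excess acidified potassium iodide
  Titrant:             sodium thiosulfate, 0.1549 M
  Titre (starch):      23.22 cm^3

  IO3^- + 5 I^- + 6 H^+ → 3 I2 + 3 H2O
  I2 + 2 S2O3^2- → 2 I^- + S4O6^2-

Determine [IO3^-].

n(S2O3^2-) = 0.02322 × 0.1549 = 3.597 × 10^-3 mol
n(I2) = n(S2O3^2-)/2 = 1.798 × 10^-3 mol
From the 1:3 ratio, n(IO3^-) in the aliquot = 1/3 × 1.798 × 10^-3 = 5.995 × 10^-4 mol
[IO3^-] = 5.995 × 10^-4 / 0.02057 = 0.02914 mol/L

0.02914 M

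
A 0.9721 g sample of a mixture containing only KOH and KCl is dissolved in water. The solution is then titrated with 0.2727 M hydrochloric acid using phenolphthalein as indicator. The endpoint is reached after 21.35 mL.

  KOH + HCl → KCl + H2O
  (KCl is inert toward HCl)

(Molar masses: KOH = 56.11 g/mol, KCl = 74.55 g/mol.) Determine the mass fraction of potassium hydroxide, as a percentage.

n(HCl) = 0.02135 × 0.2727 = 5.822 × 10^-3 mol
Let x = n(KOH), y = n(KCl).
Titrant: 1x = 5.822 × 10^-3;  mass: 56.11x + 74.55y = 0.9721
Solving, x = 5.822 × 10^-3 mol, y = 8.658 × 10^-3 mol
mass of KOH = 5.822 × 10^-3 × 56.11 = 0.3267 g
% KOH = 0.3267 / 0.9721 × 100 = 33.61 %

33.61 %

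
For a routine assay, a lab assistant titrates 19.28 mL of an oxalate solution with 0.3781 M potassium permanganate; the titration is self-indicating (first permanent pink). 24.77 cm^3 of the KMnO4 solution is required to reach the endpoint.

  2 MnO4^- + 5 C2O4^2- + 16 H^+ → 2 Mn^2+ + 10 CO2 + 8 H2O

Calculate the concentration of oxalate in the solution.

n(KMnO4) = 0.02477 L × 0.3781 mol/L = 9.366 × 10^-3 mol
From the 5:2 mole ratio, n(C2O4^2-) = 5/2 × 9.366 × 10^-3 = 0.02341 mol
[C2O4^2-] = 0.02341 mol / 0.01928 L = 1.214 mol/L

1.214 M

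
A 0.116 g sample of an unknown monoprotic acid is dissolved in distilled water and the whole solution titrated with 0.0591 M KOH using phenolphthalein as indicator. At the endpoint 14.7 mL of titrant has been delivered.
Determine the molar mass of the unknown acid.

n(KOH) = 0.0147 L × 0.0591 mol/L = 8.69 × 10^-4 mol
n(HA) = 8.69 × 10^-4 mol (1:1 ratio)
M = m / n = 0.116 g / 8.69 × 10^-4 mol = 134 g/mol

134 g/mol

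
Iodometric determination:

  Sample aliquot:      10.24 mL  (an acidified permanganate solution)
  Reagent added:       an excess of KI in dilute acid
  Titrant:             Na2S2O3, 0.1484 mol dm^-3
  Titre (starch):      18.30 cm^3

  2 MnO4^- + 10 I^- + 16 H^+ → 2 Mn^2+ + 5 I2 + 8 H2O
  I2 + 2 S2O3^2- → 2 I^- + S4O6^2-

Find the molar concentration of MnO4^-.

n(S2O3^2-) = 0.01830 × 0.1484 = 2.716 × 10^-3 mol
n(I2) = n(S2O3^2-)/2 = 1.358 × 10^-3 mol
From the 2:5 ratio, n(MnO4^-) in the aliquot = 2/5 × 1.358 × 10^-3 = 5.431 × 10^-4 mol
[MnO4^-] = 5.431 × 10^-4 / 0.01024 = 0.05304 mol/L

0.05304 mol/L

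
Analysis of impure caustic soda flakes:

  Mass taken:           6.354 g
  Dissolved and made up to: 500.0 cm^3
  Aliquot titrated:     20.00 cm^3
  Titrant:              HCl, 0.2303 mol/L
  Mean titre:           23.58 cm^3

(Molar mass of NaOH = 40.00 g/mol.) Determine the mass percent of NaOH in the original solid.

85.47 %

NaOH + HCl → NaCl + H2O
n(HCl) per titration = 0.02358 × 0.2303 = 5.430 × 10^-3 mol
n(NaOH) in each aliquot = 5.430 × 10^-3 mol (1:1 ratio)
n(NaOH) in the whole flask = 5.430 × 10^-3 × 500.0/20.00 = 0.1358 mol
mass of NaOH = 0.1358 × 40.00 = 5.430 g
% NaOH = 5.430 / 6.354 × 100 = 85.47 %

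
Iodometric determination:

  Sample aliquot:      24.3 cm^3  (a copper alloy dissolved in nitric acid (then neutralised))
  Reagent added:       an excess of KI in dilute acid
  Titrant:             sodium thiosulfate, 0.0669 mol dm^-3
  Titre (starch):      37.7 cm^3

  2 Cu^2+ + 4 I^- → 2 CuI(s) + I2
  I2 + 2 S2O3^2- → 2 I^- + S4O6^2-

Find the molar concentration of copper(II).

n(S2O3^2-) = 0.0377 × 0.0669 = 2.52 × 10^-3 mol
n(I2) = n(S2O3^2-)/2 = 1.26 × 10^-3 mol
From the 2:1 ratio, n(Cu2+) in the aliquot = 2/1 × 1.26 × 10^-3 = 2.52 × 10^-3 mol
[Cu2+] = 2.52 × 10^-3 / 0.0243 = 0.104 mol/L

0.104 mol/L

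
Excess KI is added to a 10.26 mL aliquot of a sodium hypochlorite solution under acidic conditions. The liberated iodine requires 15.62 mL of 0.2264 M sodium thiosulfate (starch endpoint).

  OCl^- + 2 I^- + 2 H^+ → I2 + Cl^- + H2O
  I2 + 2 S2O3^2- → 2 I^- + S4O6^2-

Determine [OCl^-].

0.1723 M

n(S2O3^2-) = 0.01562 × 0.2264 = 3.536 × 10^-3 mol
n(I2) = n(S2O3^2-)/2 = 1.768 × 10^-3 mol
n(OCl^-) in the aliquot = 1.768 × 10^-3 mol (1:1 ratio)
[OCl^-] = 1.768 × 10^-3 / 0.01026 = 0.1723 mol/L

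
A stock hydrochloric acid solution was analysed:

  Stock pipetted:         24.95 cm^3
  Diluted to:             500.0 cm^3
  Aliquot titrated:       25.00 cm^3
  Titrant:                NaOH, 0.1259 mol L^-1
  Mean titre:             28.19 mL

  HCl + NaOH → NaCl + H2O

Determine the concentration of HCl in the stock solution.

2.845 mol/L

n(NaOH) = 0.02819 × 0.1259 = 3.549 × 10^-3 mol
n(HCl) in the aliquot = 3.549 × 10^-3 mol (1:1 ratio)
[HCl]_dilute = 3.549 × 10^-3 / 0.02500 = 0.1420 mol/L
Dilution factor = 500.0 / 24.95 = 20.04
[HCl]_stock = 0.1420 × 20.04 = 2.845 mol/L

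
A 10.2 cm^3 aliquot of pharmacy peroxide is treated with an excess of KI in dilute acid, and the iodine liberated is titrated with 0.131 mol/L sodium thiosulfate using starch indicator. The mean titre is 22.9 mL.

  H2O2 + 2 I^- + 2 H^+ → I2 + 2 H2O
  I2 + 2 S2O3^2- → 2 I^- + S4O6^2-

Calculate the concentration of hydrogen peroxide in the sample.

0.147 mol/L

n(S2O3^2-) = 0.0229 × 0.131 = 3.00 × 10^-3 mol
n(I2) = n(S2O3^2-)/2 = 1.50 × 10^-3 mol
n(H2O2) in the aliquot = 1.50 × 10^-3 mol (1:1 ratio)
[H2O2] = 1.50 × 10^-3 / 0.0102 = 0.147 mol/L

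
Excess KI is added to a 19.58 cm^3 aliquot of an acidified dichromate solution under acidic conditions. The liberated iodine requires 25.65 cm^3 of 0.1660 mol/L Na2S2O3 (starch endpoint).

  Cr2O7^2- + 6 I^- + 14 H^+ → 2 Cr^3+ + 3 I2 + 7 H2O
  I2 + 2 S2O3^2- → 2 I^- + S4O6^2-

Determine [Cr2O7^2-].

n(S2O3^2-) = 0.02565 × 0.1660 = 4.258 × 10^-3 mol
n(I2) = n(S2O3^2-)/2 = 2.129 × 10^-3 mol
From the 1:3 ratio, n(Cr2O7^2-) in the aliquot = 1/3 × 2.129 × 10^-3 = 7.096 × 10^-4 mol
[Cr2O7^2-] = 7.096 × 10^-4 / 0.01958 = 0.03624 mol/L

0.03624 mol/L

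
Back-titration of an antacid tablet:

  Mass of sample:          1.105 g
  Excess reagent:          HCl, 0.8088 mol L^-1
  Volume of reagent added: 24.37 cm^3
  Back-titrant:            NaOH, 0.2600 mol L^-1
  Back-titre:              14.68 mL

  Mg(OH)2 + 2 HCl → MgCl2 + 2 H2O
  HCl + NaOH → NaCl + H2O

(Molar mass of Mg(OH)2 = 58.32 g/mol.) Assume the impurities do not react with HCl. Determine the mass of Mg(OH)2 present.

0.4635 g

n(HCl) added = 0.02437 × 0.8088 = 0.01971 mol
n(NaOH) used in back-titration = 0.01468 × 0.2600 = 3.817 × 10^-3 mol
n(HCl) left over = 3.817 × 10^-3 mol (1:1 ratio)
n(HCl) consumed by analyte = 0.01971 − 3.817 × 10^-3 = 0.01589 mol
From the 1:2 ratio, n(Mg(OH)2) = 1/2 × 0.01589 = 7.947 × 10^-3 mol
mass of Mg(OH)2 = 7.947 × 10^-3 × 58.32 = 0.4635 g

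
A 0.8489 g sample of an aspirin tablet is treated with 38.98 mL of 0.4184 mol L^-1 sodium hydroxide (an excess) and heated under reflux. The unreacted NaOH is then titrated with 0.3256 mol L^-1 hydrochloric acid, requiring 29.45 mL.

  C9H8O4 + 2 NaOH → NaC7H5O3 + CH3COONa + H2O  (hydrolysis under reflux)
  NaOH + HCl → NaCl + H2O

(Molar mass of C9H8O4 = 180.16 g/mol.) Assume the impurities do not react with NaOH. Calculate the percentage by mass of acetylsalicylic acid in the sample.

71.31 %

n(NaOH) added = 0.03898 × 0.4184 = 0.01631 mol
n(HCl) used in back-titration = 0.02945 × 0.3256 = 9.589 × 10^-3 mol
n(NaOH) left over = 9.589 × 10^-3 mol (1:1 ratio)
n(NaOH) consumed by analyte = 0.01631 − 9.589 × 10^-3 = 6.720 × 10^-3 mol
From the 1:2 ratio, n(C9H8O4) = 1/2 × 6.720 × 10^-3 = 3.360 × 10^-3 mol
mass of C9H8O4 = 3.360 × 10^-3 × 180.16 = 0.6054 g
% C9H8O4 = 0.6054 / 0.8489 × 100 = 71.31 %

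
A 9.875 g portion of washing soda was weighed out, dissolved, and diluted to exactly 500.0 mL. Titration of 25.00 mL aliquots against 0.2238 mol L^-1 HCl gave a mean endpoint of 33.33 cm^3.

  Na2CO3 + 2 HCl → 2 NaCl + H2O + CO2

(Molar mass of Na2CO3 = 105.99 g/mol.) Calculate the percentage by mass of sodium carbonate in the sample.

n(HCl) per titration = 0.03333 × 0.2238 = 7.459 × 10^-3 mol
From the 1:2 ratio, n(Na2CO3) in each aliquot = 1/2 × 7.459 × 10^-3 = 3.730 × 10^-3 mol
n(Na2CO3) in the whole flask = 3.730 × 10^-3 × 500.0/25.00 = 0.07459 mol
mass of Na2CO3 = 0.07459 × 105.99 = 7.906 g
% Na2CO3 = 7.906 / 9.875 × 100 = 80.06 %

80.06 %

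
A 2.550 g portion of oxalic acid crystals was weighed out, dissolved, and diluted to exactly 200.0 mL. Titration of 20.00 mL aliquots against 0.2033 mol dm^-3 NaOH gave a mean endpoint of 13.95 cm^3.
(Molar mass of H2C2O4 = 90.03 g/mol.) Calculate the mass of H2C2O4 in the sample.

1.277 g

H2C2O4 + 2 NaOH → Na2C2O4 + 2 H2O
n(NaOH) per titration = 0.01395 × 0.2033 = 2.836 × 10^-3 mol
From the 1:2 ratio, n(H2C2O4) in each aliquot = 1/2 × 2.836 × 10^-3 = 1.418 × 10^-3 mol
n(H2C2O4) in the whole flask = 1.418 × 10^-3 × 200.0/20.00 = 0.01418 mol
mass of H2C2O4 = 0.01418 × 90.03 = 1.277 g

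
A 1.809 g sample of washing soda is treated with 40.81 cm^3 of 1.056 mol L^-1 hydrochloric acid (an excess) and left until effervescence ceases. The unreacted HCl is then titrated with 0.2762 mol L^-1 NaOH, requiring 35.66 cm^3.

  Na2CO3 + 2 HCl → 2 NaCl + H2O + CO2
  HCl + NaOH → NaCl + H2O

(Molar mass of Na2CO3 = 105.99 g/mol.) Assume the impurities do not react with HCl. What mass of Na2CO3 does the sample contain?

n(HCl) added = 0.04081 × 1.056 = 0.04310 mol
n(NaOH) used in back-titration = 0.03566 × 0.2762 = 9.849 × 10^-3 mol
n(HCl) left over = 9.849 × 10^-3 mol (1:1 ratio)
n(HCl) consumed by analyte = 0.04310 − 9.849 × 10^-3 = 0.03325 mol
From the 1:2 ratio, n(Na2CO3) = 1/2 × 0.03325 = 0.01662 mol
mass of Na2CO3 = 0.01662 × 105.99 = 1.762 g

1.762 g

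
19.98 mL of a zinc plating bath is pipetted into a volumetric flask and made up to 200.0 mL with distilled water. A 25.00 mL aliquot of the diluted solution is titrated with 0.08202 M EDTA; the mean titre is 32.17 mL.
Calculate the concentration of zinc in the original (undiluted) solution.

Zn^2+ + EDTA^4- → [Zn(EDTA)]^2-
n(EDTA) = 0.03217 × 0.08202 = 2.639 × 10^-3 mol
n(Zn2+) in the aliquot = 2.639 × 10^-3 mol (1:1 ratio)
[Zn2+]_dilute = 2.639 × 10^-3 / 0.02500 = 0.1055 mol/L
Dilution factor = 200.0 / 19.98 = 10.01
[Zn2+]_stock = 0.1055 × 10.01 = 1.056 mol/L

1.056 M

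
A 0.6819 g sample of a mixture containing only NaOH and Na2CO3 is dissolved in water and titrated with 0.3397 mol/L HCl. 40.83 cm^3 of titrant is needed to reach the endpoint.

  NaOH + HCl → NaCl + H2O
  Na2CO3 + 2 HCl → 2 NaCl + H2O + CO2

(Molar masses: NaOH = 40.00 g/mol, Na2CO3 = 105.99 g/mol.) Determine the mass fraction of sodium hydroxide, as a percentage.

n(HCl) = 0.04083 × 0.3397 = 0.01387 mol
Let x = n(NaOH), y = n(Na2CO3).
Titrant: 1x + 2y = 0.01387;  mass: 40.00x + 105.99y = 0.6819
Solving, x = 4.089 × 10^-3 mol, y = 4.890 × 10^-3 mol
mass of NaOH = 4.089 × 10^-3 × 40.00 = 0.1636 g
% NaOH = 0.1636 / 0.6819 × 100 = 23.99 %

23.99 %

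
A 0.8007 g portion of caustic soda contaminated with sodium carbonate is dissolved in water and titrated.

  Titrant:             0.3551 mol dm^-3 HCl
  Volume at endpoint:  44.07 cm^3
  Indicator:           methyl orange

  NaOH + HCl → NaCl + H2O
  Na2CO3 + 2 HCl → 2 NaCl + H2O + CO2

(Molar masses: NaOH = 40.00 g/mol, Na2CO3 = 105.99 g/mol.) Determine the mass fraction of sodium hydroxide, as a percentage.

11.01 %

n(HCl) = 0.04407 × 0.3551 = 0.01565 mol
Let x = n(NaOH), y = n(Na2CO3).
Titrant: 1x + 2y = 0.01565;  mass: 40.00x + 105.99y = 0.8007
Solving, x = 2.203 × 10^-3 mol, y = 6.723 × 10^-3 mol
mass of NaOH = 2.203 × 10^-3 × 40.00 = 0.08813 g
% NaOH = 0.08813 / 0.8007 × 100 = 11.01 %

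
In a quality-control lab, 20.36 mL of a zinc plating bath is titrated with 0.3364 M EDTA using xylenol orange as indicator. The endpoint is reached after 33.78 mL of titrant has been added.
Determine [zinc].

Zn^2+ + EDTA^4- → [Zn(EDTA)]^2-
n(EDTA) = 0.03378 L × 0.3364 mol/L = 0.01136 mol
n(Zn2+) = 0.01136 mol (1:1 mole ratio)
[Zn2+] = 0.01136 mol / 0.02036 L = 0.5581 mol/L

0.5581 M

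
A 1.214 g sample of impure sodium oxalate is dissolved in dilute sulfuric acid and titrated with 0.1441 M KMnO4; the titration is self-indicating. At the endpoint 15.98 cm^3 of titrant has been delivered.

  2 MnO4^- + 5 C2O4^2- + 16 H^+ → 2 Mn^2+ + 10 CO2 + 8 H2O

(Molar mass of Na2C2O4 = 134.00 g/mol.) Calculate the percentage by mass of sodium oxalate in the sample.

63.54 %

n(KMnO4) = 0.01598 L × 0.1441 mol/L = 2.303 × 10^-3 mol
From the 5:2 ratio, n(Na2C2O4) = 5/2 × 2.303 × 10^-3 = 5.757 × 10^-3 mol
mass of Na2C2O4 = 5.757 × 10^-3 × 134.00 g/mol = 0.7714 g
% Na2C2O4 = 0.7714 / 1.214 × 100 = 63.54 %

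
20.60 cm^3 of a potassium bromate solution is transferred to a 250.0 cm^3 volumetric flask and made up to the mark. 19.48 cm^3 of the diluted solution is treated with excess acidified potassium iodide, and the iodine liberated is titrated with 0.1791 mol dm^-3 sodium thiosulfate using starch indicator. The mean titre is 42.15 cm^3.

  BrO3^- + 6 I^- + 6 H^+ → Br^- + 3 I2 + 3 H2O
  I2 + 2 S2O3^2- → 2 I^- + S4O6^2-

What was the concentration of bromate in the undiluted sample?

0.7838 mol/L

n(S2O3^2-) = 0.04215 × 0.1791 = 7.549 × 10^-3 mol
n(I2) = n(S2O3^2-)/2 = 3.775 × 10^-3 mol
From the 1:3 ratio, n(BrO3^-) in the aliquot = 1/3 × 3.775 × 10^-3 = 1.258 × 10^-3 mol
[BrO3^-]_dilute = 1.258 × 10^-3 / 0.01948 = 0.06459 mol/L
[BrO3^-]_original = 0.06459 × 250.0/20.60 = 0.7838 mol/L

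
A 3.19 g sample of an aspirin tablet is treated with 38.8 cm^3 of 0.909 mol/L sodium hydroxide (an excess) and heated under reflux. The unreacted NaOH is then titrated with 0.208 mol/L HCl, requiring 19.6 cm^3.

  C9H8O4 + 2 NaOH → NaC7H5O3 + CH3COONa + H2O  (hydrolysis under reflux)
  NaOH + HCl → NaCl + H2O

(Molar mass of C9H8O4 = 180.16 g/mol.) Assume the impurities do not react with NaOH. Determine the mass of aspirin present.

2.81 g

n(NaOH) added = 0.0388 × 0.909 = 0.0353 mol
n(HCl) used in back-titration = 0.0196 × 0.208 = 4.08 × 10^-3 mol
n(NaOH) left over = 4.08 × 10^-3 mol (1:1 ratio)
n(NaOH) consumed by analyte = 0.0353 − 4.08 × 10^-3 = 0.0312 mol
From the 1:2 ratio, n(C9H8O4) = 1/2 × 0.0312 = 0.0156 mol
mass of C9H8O4 = 0.0156 × 180.16 = 2.81 g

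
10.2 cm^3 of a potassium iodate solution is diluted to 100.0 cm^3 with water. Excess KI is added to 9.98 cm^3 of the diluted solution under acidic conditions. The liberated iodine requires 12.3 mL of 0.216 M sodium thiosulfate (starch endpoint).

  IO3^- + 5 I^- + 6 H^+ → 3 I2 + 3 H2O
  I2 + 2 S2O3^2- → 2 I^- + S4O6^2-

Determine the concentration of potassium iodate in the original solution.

0.435 M

n(S2O3^2-) = 0.0123 × 0.216 = 2.66 × 10^-3 mol
n(I2) = n(S2O3^2-)/2 = 1.33 × 10^-3 mol
From the 1:3 ratio, n(IO3^-) in the aliquot = 1/3 × 1.33 × 10^-3 = 4.43 × 10^-4 mol
[IO3^-]_dilute = 4.43 × 10^-4 / 0.00998 = 0.0444 mol/L
[IO3^-]_original = 0.0444 × 100.0/10.2 = 0.435 mol/L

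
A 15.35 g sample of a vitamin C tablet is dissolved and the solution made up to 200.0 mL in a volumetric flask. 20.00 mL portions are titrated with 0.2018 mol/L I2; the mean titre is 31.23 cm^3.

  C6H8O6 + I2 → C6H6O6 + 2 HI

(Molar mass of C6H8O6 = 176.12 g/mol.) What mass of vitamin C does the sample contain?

n(I2) per titration = 0.03123 × 0.2018 = 6.302 × 10^-3 mol
n(C6H8O6) in each aliquot = 6.302 × 10^-3 mol (1:1 ratio)
n(C6H8O6) in the whole flask = 6.302 × 10^-3 × 200.0/20.00 = 0.06302 mol
mass of C6H8O6 = 0.06302 × 176.12 = 11.10 g

11.10 g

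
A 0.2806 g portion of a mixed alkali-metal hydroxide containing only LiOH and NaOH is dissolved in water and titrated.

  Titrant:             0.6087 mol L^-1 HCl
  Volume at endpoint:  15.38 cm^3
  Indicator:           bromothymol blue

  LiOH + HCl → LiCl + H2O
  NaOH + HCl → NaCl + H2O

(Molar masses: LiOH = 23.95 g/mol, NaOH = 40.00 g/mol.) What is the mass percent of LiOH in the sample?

n(HCl) = 0.01538 × 0.6087 = 9.362 × 10^-3 mol
Let x = n(LiOH), y = n(NaOH).
Titrant: 1x + 1y = 9.362 × 10^-3;  mass: 23.95x + 40.00y = 0.2806
Solving, x = 5.849 × 10^-3 mol, y = 3.513 × 10^-3 mol
mass of LiOH = 5.849 × 10^-3 × 23.95 = 0.1401 g
% LiOH = 0.1401 / 0.2806 × 100 = 49.92 %

49.92 %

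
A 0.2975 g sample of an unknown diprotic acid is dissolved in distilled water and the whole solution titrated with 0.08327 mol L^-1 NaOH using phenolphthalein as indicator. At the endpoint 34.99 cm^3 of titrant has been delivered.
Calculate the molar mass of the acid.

n(NaOH) = 0.03499 L × 0.08327 mol/L = 2.914 × 10^-3 mol
From the 1:2 ratio, n(H2A) = 1/2 × 2.914 × 10^-3 = 1.457 × 10^-3 mol
M = m / n = 0.2975 g / 1.457 × 10^-3 mol = 204.2 g/mol

204.2 g/mol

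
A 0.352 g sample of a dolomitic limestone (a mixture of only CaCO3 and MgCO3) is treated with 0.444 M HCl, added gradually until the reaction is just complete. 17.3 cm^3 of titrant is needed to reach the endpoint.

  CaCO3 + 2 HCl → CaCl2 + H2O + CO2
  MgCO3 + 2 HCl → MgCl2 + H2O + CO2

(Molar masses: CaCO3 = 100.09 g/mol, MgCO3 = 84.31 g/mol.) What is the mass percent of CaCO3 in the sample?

n(HCl) = 0.0173 × 0.444 = 7.68 × 10^-3 mol
Let x = n(CaCO3), y = n(MgCO3).
Titrant: 2x + 2y = 7.68 × 10^-3;  mass: 100.09x + 84.31y = 0.352
Solving, x = 1.79 × 10^-3 mol, y = 2.05 × 10^-3 mol
mass of CaCO3 = 1.79 × 10^-3 × 100.09 = 0.179 g
% CaCO3 = 0.179 / 0.352 × 100 = 50.8 %

50.8 %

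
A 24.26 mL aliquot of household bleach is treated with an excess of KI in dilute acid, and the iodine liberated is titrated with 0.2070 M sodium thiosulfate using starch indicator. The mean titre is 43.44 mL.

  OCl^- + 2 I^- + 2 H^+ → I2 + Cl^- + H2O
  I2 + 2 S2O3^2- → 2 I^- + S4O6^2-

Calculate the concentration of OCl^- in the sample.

n(S2O3^2-) = 0.04344 × 0.2070 = 8.992 × 10^-3 mol
n(I2) = n(S2O3^2-)/2 = 4.496 × 10^-3 mol
n(OCl^-) in the aliquot = 4.496 × 10^-3 mol (1:1 ratio)
[OCl^-] = 4.496 × 10^-3 / 0.02426 = 0.1853 mol/L

0.1853 M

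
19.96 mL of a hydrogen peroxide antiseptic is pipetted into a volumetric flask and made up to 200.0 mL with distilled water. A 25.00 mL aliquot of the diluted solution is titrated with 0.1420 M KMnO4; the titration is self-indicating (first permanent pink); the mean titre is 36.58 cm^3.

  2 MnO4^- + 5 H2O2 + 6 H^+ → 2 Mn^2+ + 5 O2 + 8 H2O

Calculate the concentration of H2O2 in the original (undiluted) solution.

n(KMnO4) = 0.03658 × 0.1420 = 5.194 × 10^-3 mol
From the 5:2 ratio, n(H2O2) in the aliquot = 5/2 × 5.194 × 10^-3 = 0.01299 mol
[H2O2]_dilute = 0.01299 / 0.02500 = 0.5194 mol/L
Dilution factor = 200.0 / 19.96 = 10.02
[H2O2]_stock = 0.5194 × 10.02 = 5.205 mol/L

5.205 M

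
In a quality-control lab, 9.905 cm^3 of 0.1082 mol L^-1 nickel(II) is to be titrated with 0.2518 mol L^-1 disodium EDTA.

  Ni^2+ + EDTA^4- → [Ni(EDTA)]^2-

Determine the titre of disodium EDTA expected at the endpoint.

n(Ni2+) = 0.009905 L × 0.1082 mol/L = 1.072 × 10^-3 mol
n(EDTA) = 1.072 × 10^-3 mol (1:1 stoichiometry)
V(EDTA) = 1.072 × 10^-3 mol / 0.2518 mol/L = 0.004256 L = 4.256 mL

4.256 mL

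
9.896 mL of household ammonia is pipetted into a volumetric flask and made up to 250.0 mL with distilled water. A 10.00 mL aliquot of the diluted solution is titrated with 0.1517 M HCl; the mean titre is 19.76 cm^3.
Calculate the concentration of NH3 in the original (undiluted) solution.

7.573 M

NH3 + HCl → NH4Cl
n(HCl) = 0.01976 × 0.1517 = 2.998 × 10^-3 mol
n(NH3) in the aliquot = 2.998 × 10^-3 mol (1:1 ratio)
[NH3]_dilute = 2.998 × 10^-3 / 0.01000 = 0.2998 mol/L
Dilution factor = 250.0 / 9.896 = 25.26
[NH3]_stock = 0.2998 × 25.26 = 7.573 mol/L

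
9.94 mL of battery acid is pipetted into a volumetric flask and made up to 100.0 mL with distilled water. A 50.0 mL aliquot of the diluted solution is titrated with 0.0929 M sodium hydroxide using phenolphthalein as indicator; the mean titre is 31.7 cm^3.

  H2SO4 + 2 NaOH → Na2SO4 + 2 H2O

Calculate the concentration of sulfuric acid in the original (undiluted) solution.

0.296 M

n(NaOH) = 0.0317 × 0.0929 = 2.94 × 10^-3 mol
From the 1:2 ratio, n(H2SO4) in the aliquot = 1/2 × 2.94 × 10^-3 = 1.47 × 10^-3 mol
[H2SO4]_dilute = 1.47 × 10^-3 / 0.0500 = 0.0294 mol/L
Dilution factor = 100.0 / 9.94 = 10.06
[H2SO4]_stock = 0.0294 × 10.06 = 0.296 mol/L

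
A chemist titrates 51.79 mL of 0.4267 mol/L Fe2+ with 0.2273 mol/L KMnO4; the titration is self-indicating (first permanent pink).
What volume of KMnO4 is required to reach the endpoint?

19.44 mL

MnO4^- + 5 Fe^2+ + 8 H^+ → Mn^2+ + 5 Fe^3+ + 4 H2O
n(Fe2+) = 0.05179 L × 0.4267 mol/L = 0.02210 mol
From the 1:5 stoichiometry, n(KMnO4) = 1/5 × 0.02210 = 4.420 × 10^-3 mol
V(KMnO4) = 4.420 × 10^-3 mol / 0.2273 mol/L = 0.01944 L = 19.44 mL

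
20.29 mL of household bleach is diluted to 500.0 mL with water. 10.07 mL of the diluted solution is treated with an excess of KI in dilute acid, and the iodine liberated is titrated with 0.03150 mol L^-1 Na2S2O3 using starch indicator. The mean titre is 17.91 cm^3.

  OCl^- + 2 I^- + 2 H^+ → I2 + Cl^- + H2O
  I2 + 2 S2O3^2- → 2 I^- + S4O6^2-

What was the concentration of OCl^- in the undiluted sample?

n(S2O3^2-) = 0.01791 × 0.03150 = 5.642 × 10^-4 mol
n(I2) = n(S2O3^2-)/2 = 2.821 × 10^-4 mol
n(OCl^-) in the aliquot = 2.821 × 10^-4 mol (1:1 ratio)
[OCl^-]_dilute = 2.821 × 10^-4 / 0.01007 = 0.02801 mol/L
[OCl^-]_original = 0.02801 × 500.0/20.29 = 0.6903 mol/L

0.6903 mol/L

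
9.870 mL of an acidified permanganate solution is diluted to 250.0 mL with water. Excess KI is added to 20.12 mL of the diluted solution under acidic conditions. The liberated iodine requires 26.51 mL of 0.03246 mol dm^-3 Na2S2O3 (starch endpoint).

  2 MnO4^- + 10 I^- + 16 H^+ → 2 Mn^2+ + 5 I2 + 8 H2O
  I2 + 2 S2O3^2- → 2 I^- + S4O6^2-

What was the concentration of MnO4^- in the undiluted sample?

n(S2O3^2-) = 0.02651 × 0.03246 = 8.605 × 10^-4 mol
n(I2) = n(S2O3^2-)/2 = 4.303 × 10^-4 mol
From the 2:5 ratio, n(MnO4^-) in the aliquot = 2/5 × 4.303 × 10^-4 = 1.721 × 10^-4 mol
[MnO4^-]_dilute = 1.721 × 10^-4 / 0.02012 = 0.008554 mol/L
[MnO4^-]_original = 0.008554 × 250.0/9.870 = 0.2167 mol/L

0.2167 mol/L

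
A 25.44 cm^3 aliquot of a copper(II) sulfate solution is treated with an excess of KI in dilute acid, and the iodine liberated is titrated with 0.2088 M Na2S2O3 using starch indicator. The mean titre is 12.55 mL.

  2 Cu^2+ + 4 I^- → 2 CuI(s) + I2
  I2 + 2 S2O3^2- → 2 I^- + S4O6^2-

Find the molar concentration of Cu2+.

n(S2O3^2-) = 0.01255 × 0.2088 = 2.620 × 10^-3 mol
n(I2) = n(S2O3^2-)/2 = 1.310 × 10^-3 mol
From the 2:1 ratio, n(Cu2+) in the aliquot = 2/1 × 1.310 × 10^-3 = 2.620 × 10^-3 mol
[Cu2+] = 2.620 × 10^-3 / 0.02544 = 0.1030 mol/L

0.1030 M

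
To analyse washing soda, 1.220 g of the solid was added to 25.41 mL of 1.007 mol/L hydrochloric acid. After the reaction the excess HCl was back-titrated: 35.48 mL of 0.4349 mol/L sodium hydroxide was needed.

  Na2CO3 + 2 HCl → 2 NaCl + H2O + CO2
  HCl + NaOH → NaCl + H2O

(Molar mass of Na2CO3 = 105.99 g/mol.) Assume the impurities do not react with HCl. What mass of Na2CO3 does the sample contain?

n(HCl) added = 0.02541 × 1.007 = 0.02559 mol
n(NaOH) used in back-titration = 0.03548 × 0.4349 = 0.01543 mol
n(HCl) left over = 0.01543 mol (1:1 ratio)
n(HCl) consumed by analyte = 0.02559 − 0.01543 = 0.01016 mol
From the 1:2 ratio, n(Na2CO3) = 1/2 × 0.01016 = 5.079 × 10^-3 mol
mass of Na2CO3 = 5.079 × 10^-3 × 105.99 = 0.5383 g

0.5383 g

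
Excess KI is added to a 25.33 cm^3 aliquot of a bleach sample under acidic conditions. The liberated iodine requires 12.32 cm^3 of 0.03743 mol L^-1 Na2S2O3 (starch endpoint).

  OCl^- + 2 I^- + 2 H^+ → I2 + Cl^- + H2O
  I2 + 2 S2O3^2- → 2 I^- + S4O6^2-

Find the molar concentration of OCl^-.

0.009103 mol/L

n(S2O3^2-) = 0.01232 × 0.03743 = 4.611 × 10^-4 mol
n(I2) = n(S2O3^2-)/2 = 2.306 × 10^-4 mol
n(OCl^-) in the aliquot = 2.306 × 10^-4 mol (1:1 ratio)
[OCl^-] = 2.306 × 10^-4 / 0.02533 = 0.009103 mol/L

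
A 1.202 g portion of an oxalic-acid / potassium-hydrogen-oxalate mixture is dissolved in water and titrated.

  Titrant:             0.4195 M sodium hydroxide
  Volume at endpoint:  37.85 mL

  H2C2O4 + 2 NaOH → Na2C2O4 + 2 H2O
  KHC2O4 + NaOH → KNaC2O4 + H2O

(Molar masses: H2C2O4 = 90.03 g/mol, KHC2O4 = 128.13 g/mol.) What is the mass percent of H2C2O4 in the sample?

n(NaOH) = 0.03785 × 0.4195 = 0.01588 mol
Let x = n(H2C2O4), y = n(KHC2O4).
Titrant: 2x + 1y = 0.01588;  mass: 90.03x + 128.13y = 1.202
Solving, x = 5.008 × 10^-3 mol, y = 5.862 × 10^-3 mol
mass of H2C2O4 = 5.008 × 10^-3 × 90.03 = 0.4509 g
% H2C2O4 = 0.4509 / 1.202 × 100 = 37.51 %

37.51 %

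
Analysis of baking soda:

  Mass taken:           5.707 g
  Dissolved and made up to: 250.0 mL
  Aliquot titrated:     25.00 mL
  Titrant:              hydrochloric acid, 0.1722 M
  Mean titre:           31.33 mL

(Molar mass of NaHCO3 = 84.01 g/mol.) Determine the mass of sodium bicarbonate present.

4.532 g

NaHCO3 + HCl → NaCl + H2O + CO2
n(HCl) per titration = 0.03133 × 0.1722 = 5.395 × 10^-3 mol
n(NaHCO3) in each aliquot = 5.395 × 10^-3 mol (1:1 ratio)
n(NaHCO3) in the whole flask = 5.395 × 10^-3 × 250.0/25.00 = 0.05395 mol
mass of NaHCO3 = 0.05395 × 84.01 = 4.532 g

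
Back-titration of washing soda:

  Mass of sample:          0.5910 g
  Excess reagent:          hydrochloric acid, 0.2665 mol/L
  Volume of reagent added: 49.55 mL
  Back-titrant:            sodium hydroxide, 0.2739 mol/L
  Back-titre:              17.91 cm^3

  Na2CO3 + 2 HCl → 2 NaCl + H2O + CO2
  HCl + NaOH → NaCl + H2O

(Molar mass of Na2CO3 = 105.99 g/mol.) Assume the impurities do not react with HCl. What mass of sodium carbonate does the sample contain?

0.4398 g

n(HCl) added = 0.04955 × 0.2665 = 0.01321 mol
n(NaOH) used in back-titration = 0.01791 × 0.2739 = 4.906 × 10^-3 mol
n(HCl) left over = 4.906 × 10^-3 mol (1:1 ratio)
n(HCl) consumed by analyte = 0.01321 − 4.906 × 10^-3 = 8.300 × 10^-3 mol
From the 1:2 ratio, n(Na2CO3) = 1/2 × 8.300 × 10^-3 = 4.150 × 10^-3 mol
mass of Na2CO3 = 4.150 × 10^-3 × 105.99 = 0.4398 g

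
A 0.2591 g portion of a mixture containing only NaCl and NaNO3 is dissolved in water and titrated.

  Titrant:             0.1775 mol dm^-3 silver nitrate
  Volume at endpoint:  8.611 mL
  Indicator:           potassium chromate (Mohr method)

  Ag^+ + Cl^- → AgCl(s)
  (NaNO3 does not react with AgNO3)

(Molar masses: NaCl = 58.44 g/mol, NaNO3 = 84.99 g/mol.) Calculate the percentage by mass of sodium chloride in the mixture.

34.47 %

n(AgNO3) = 0.008611 × 0.1775 = 1.528 × 10^-3 mol
Let x = n(NaCl), y = n(NaNO3).
Titrant: 1x = 1.528 × 10^-3;  mass: 58.44x + 84.99y = 0.2591
Solving, x = 1.528 × 10^-3 mol, y = 1.998 × 10^-3 mol
mass of NaCl = 1.528 × 10^-3 × 58.44 = 0.08932 g
% NaCl = 0.08932 / 0.2591 × 100 = 34.47 %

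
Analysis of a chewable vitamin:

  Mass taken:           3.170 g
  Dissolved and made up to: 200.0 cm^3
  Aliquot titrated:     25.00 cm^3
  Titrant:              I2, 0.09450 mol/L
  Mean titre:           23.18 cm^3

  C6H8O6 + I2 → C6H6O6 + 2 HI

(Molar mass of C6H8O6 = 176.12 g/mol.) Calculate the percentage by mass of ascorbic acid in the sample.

97.36 %

n(I2) per titration = 0.02318 × 0.09450 = 2.191 × 10^-3 mol
n(C6H8O6) in each aliquot = 2.191 × 10^-3 mol (1:1 ratio)
n(C6H8O6) in the whole flask = 2.191 × 10^-3 × 200.0/25.00 = 0.01752 mol
mass of C6H8O6 = 0.01752 × 176.12 = 3.086 g
% C6H8O6 = 3.086 / 3.170 × 100 = 97.36 %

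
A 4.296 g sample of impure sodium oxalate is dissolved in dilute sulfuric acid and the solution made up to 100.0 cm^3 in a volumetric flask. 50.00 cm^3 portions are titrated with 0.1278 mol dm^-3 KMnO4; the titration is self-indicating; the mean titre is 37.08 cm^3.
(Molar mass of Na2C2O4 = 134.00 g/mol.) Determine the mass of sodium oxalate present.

2 MnO4^- + 5 C2O4^2- + 16 H^+ → 2 Mn^2+ + 10 CO2 + 8 H2O
n(KMnO4) per titration = 0.03708 × 0.1278 = 4.739 × 10^-3 mol
From the 5:2 ratio, n(Na2C2O4) in each aliquot = 5/2 × 4.739 × 10^-3 = 0.01185 mol
n(Na2C2O4) in the whole flask = 0.01185 × 100.0/50.00 = 0.02369 mol
mass of Na2C2O4 = 0.02369 × 134.00 = 3.175 g

3.175 g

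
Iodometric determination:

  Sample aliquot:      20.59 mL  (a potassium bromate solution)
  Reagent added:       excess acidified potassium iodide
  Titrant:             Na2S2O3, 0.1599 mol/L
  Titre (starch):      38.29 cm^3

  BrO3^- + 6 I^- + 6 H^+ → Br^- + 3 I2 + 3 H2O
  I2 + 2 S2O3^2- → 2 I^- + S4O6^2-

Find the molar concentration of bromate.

n(S2O3^2-) = 0.03829 × 0.1599 = 6.123 × 10^-3 mol
n(I2) = n(S2O3^2-)/2 = 3.061 × 10^-3 mol
From the 1:3 ratio, n(BrO3^-) in the aliquot = 1/3 × 3.061 × 10^-3 = 1.020 × 10^-3 mol
[BrO3^-] = 1.020 × 10^-3 / 0.02059 = 0.04956 mol/L

0.04956 mol/L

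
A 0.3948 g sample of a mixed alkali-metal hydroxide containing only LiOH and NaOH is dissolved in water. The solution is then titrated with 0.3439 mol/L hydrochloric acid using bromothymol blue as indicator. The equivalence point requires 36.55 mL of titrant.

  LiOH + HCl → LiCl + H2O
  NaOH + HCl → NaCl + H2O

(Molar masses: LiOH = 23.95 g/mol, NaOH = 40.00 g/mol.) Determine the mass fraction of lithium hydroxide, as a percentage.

40.81 %

n(HCl) = 0.03655 × 0.3439 = 0.01257 mol
Let x = n(LiOH), y = n(NaOH).
Titrant: 1x + 1y = 0.01257;  mass: 23.95x + 40.00y = 0.3948
Solving, x = 6.728 × 10^-3 mol, y = 5.842 × 10^-3 mol
mass of LiOH = 6.728 × 10^-3 × 23.95 = 0.1611 g
% LiOH = 0.1611 / 0.3948 × 100 = 40.81 %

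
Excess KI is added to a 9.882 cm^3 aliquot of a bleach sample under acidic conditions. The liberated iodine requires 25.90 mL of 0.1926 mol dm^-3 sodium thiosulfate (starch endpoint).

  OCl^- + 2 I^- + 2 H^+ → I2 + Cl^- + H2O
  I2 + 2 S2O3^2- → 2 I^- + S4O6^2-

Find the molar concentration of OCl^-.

0.2524 mol/L

n(S2O3^2-) = 0.02590 × 0.1926 = 4.988 × 10^-3 mol
n(I2) = n(S2O3^2-)/2 = 2.494 × 10^-3 mol
n(OCl^-) in the aliquot = 2.494 × 10^-3 mol (1:1 ratio)
[OCl^-] = 2.494 × 10^-3 / 0.009882 = 0.2524 mol/L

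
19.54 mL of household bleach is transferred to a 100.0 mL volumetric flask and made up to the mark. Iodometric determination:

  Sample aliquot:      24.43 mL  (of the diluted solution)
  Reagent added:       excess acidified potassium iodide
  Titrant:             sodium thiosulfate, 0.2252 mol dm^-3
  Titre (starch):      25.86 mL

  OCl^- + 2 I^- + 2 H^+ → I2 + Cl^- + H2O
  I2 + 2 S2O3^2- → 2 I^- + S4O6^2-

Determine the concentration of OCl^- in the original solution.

0.6100 mol/L

n(S2O3^2-) = 0.02586 × 0.2252 = 5.824 × 10^-3 mol
n(I2) = n(S2O3^2-)/2 = 2.912 × 10^-3 mol
n(OCl^-) in the aliquot = 2.912 × 10^-3 mol (1:1 ratio)
[OCl^-]_dilute = 2.912 × 10^-3 / 0.02443 = 0.1192 mol/L
[OCl^-]_original = 0.1192 × 100.0/19.54 = 0.6100 mol/L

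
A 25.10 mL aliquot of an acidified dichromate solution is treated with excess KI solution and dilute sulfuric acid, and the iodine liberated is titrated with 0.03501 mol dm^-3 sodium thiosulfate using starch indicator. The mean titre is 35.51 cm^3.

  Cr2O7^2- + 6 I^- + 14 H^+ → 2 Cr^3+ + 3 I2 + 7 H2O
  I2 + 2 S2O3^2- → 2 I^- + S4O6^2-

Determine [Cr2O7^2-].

n(S2O3^2-) = 0.03551 × 0.03501 = 1.243 × 10^-3 mol
n(I2) = n(S2O3^2-)/2 = 6.216 × 10^-4 mol
From the 1:3 ratio, n(Cr2O7^2-) in the aliquot = 1/3 × 6.216 × 10^-4 = 2.072 × 10^-4 mol
[Cr2O7^2-] = 2.072 × 10^-4 / 0.02510 = 0.008255 mol/L

0.008255 mol/L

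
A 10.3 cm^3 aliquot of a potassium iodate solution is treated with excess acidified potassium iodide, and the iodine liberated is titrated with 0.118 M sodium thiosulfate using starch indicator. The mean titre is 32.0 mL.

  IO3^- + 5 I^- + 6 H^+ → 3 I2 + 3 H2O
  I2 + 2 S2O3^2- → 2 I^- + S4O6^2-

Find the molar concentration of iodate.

0.0611 M

n(S2O3^2-) = 0.0320 × 0.118 = 3.78 × 10^-3 mol
n(I2) = n(S2O3^2-)/2 = 1.89 × 10^-3 mol
From the 1:3 ratio, n(IO3^-) in the aliquot = 1/3 × 1.89 × 10^-3 = 6.29 × 10^-4 mol
[IO3^-] = 6.29 × 10^-4 / 0.0103 = 0.0611 mol/L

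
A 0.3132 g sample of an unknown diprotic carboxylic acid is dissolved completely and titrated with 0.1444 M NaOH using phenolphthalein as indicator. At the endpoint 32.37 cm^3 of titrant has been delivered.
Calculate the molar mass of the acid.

n(NaOH) = 0.03237 L × 0.1444 mol/L = 4.674 × 10^-3 mol
From the 1:2 ratio, n(H2A) = 1/2 × 4.674 × 10^-3 = 2.337 × 10^-3 mol
M = m / n = 0.3132 g / 2.337 × 10^-3 mol = 134.0 g/mol

134.0 g/mol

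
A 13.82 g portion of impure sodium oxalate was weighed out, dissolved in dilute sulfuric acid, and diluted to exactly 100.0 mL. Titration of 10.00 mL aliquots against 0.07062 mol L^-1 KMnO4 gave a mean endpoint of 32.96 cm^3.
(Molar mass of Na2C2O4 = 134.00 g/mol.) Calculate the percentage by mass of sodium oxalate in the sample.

2 MnO4^- + 5 C2O4^2- + 16 H^+ → 2 Mn^2+ + 10 CO2 + 8 H2O
n(KMnO4) per titration = 0.03296 × 0.07062 = 2.328 × 10^-3 mol
From the 5:2 ratio, n(Na2C2O4) in each aliquot = 5/2 × 2.328 × 10^-3 = 5.819 × 10^-3 mol
n(Na2C2O4) in the whole flask = 5.819 × 10^-3 × 100.0/10.00 = 0.05819 mol
mass of Na2C2O4 = 0.05819 × 134.00 = 7.798 g
% Na2C2O4 = 7.798 / 13.82 × 100 = 56.42 %

56.42 %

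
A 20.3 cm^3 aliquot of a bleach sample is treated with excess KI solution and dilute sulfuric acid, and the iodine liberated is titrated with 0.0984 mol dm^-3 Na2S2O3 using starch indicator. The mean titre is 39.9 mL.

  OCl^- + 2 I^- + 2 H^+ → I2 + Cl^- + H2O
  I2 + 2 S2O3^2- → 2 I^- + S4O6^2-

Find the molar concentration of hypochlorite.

n(S2O3^2-) = 0.0399 × 0.0984 = 3.93 × 10^-3 mol
n(I2) = n(S2O3^2-)/2 = 1.96 × 10^-3 mol
n(OCl^-) in the aliquot = 1.96 × 10^-3 mol (1:1 ratio)
[OCl^-] = 1.96 × 10^-3 / 0.0203 = 0.0967 mol/L

0.0967 mol/L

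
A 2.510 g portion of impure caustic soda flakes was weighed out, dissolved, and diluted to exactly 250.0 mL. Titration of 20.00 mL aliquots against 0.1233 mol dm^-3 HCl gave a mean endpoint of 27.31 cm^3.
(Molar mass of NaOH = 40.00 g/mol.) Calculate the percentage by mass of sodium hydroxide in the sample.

NaOH + HCl → NaCl + H2O
n(HCl) per titration = 0.02731 × 0.1233 = 3.367 × 10^-3 mol
n(NaOH) in each aliquot = 3.367 × 10^-3 mol (1:1 ratio)
n(NaOH) in the whole flask = 3.367 × 10^-3 × 250.0/20.00 = 0.04209 mol
mass of NaOH = 0.04209 × 40.00 = 1.684 g
% NaOH = 1.684 / 2.510 × 100 = 67.08 %

67.08 %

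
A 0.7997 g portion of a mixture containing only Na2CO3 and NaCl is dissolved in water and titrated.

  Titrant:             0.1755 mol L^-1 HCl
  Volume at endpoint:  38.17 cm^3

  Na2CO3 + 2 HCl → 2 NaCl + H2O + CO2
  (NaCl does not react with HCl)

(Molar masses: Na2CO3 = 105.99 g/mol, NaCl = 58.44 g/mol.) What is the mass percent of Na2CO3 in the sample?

44.39 %

n(HCl) = 0.03817 × 0.1755 = 6.699 × 10^-3 mol
Let x = n(Na2CO3), y = n(NaCl).
Titrant: 2x = 6.699 × 10^-3;  mass: 105.99x + 58.44y = 0.7997
Solving, x = 3.349 × 10^-3 mol, y = 7.609 × 10^-3 mol
mass of Na2CO3 = 3.349 × 10^-3 × 105.99 = 0.3550 g
% Na2CO3 = 0.3550 / 0.7997 × 100 = 44.39 %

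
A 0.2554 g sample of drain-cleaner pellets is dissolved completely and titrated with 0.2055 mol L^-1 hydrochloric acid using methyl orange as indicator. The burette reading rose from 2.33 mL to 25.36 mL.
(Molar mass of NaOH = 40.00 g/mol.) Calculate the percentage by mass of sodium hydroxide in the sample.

NaOH + HCl → NaCl + H2O
n(HCl) = 0.02303 L × 0.2055 mol/L = 4.733 × 10^-3 mol
n(NaOH) = 4.733 × 10^-3 mol (1:1 ratio)
mass of NaOH = 4.733 × 10^-3 × 40.00 g/mol = 0.1893 g
% NaOH = 0.1893 / 0.2554 × 100 = 74.12 %

74.12 %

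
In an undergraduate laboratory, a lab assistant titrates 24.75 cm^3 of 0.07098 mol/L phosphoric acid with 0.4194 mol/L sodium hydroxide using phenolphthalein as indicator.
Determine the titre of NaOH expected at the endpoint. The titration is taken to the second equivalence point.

8.377 mL

H3PO4 + 2 NaOH → Na2HPO4 + 2 H2O
n(H3PO4) = 0.02475 L × 0.07098 mol/L = 1.757 × 10^-3 mol
From the 2:1 stoichiometry, n(NaOH) = 2/1 × 1.757 × 10^-3 = 3.514 × 10^-3 mol
V(NaOH) = 3.514 × 10^-3 mol / 0.4194 mol/L = 0.008377 L = 8.377 mL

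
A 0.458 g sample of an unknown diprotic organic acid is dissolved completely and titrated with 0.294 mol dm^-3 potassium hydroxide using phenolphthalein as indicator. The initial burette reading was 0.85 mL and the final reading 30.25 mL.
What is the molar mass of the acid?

n(KOH) = 0.0294 L × 0.294 mol/L = 8.64 × 10^-3 mol
From the 1:2 ratio, n(H2A) = 1/2 × 8.64 × 10^-3 = 4.32 × 10^-3 mol
M = m / n = 0.458 g / 4.32 × 10^-3 mol = 106 g/mol

106 g/mol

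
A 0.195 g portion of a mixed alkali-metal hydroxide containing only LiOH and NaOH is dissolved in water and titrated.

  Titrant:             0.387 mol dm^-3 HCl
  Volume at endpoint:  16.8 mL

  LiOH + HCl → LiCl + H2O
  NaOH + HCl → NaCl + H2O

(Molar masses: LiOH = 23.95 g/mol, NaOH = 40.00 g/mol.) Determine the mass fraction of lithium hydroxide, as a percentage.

49.8 %

n(HCl) = 0.0168 × 0.387 = 6.50 × 10^-3 mol
Let x = n(LiOH), y = n(NaOH).
Titrant: 1x + 1y = 6.50 × 10^-3;  mass: 23.95x + 40.00y = 0.195
Solving, x = 4.05 × 10^-3 mol, y = 2.45 × 10^-3 mol
mass of LiOH = 4.05 × 10^-3 × 23.95 = 0.0971 g
% LiOH = 0.0971 / 0.195 × 100 = 49.8 %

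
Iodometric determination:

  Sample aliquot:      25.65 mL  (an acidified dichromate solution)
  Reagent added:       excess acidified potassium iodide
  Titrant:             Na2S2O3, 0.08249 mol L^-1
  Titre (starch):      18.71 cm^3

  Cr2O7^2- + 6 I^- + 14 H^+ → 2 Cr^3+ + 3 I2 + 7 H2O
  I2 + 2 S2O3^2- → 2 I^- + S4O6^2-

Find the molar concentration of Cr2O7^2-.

n(S2O3^2-) = 0.01871 × 0.08249 = 1.543 × 10^-3 mol
n(I2) = n(S2O3^2-)/2 = 7.717 × 10^-4 mol
From the 1:3 ratio, n(Cr2O7^2-) in the aliquot = 1/3 × 7.717 × 10^-4 = 2.572 × 10^-4 mol
[Cr2O7^2-] = 2.572 × 10^-4 / 0.02565 = 0.01003 mol/L

0.01003 mol/L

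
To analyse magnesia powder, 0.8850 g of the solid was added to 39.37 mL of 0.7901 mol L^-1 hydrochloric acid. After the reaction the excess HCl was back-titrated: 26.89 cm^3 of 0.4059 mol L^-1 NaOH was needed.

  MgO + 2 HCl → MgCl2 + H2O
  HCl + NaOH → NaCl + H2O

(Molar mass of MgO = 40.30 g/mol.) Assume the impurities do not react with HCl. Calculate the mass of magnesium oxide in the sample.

n(HCl) added = 0.03937 × 0.7901 = 0.03111 mol
n(NaOH) used in back-titration = 0.02689 × 0.4059 = 0.01091 mol
n(HCl) left over = 0.01091 mol (1:1 ratio)
n(HCl) consumed by analyte = 0.03111 − 0.01091 = 0.02019 mol
From the 1:2 ratio, n(MgO) = 1/2 × 0.02019 = 0.01010 mol
mass of MgO = 0.01010 × 40.30 = 0.4069 g

0.4069 g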